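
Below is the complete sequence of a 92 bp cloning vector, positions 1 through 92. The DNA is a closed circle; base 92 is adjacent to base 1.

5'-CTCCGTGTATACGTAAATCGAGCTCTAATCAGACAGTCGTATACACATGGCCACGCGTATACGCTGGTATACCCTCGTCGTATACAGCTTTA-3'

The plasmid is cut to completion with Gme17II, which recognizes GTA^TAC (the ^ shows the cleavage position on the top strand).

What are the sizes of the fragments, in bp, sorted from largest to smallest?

Gme17II sites (GTATAC) start at positions 7, 39, 57, 67, 80.
Gme17II cuts after base 3 of each site, so after positions 9, 41, 59, 69, 82.
Circular molecule, 5 cuts → 5 fragments:
  10–41 → 32 bp
  42–59 → 18 bp
  60–69 → 10 bp
  70–82 → 13 bp
  83–92 then 1–9 → 10 + 9 = 19 bp
Sorted largest to smallest: 32, 19, 18, 13, 10 bp.

32, 19, 18, 13, 10 bp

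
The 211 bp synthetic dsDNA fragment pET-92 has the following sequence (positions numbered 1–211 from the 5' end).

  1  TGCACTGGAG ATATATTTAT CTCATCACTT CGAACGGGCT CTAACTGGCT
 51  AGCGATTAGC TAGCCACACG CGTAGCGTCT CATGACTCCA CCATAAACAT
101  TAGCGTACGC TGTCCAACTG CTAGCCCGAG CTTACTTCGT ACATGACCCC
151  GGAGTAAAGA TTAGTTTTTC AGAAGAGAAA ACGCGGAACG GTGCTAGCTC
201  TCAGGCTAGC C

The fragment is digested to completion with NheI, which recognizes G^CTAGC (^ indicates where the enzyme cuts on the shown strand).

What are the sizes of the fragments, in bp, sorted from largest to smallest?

NheI sites (GCTAGC) start at positions 48, 59, 120, 193, 205.
NheI cuts after the first base of each site, so after positions 48, 59, 120, 193, 205.
Linear molecule, 5 cuts → 6 fragments:
  1–48 → 48 bp
  49–59 → 11 bp
  60–120 → 61 bp
  121–193 → 73 bp
  194–205 → 12 bp
  206–211 → 6 bp
Sorted largest to smallest: 73, 61, 48, 12, 11, 6 bp.

73, 61, 48, 12, 11, 6 bp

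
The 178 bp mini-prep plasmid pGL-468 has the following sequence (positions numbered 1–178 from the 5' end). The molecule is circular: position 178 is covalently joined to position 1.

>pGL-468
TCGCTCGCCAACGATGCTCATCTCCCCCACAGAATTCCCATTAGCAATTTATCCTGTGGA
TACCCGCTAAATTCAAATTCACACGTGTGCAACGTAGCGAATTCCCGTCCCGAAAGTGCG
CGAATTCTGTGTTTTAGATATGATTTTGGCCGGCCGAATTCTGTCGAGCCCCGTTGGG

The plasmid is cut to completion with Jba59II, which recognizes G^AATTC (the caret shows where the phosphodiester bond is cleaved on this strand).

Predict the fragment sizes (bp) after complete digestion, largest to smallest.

Jba59II sites (GAATTC) start at positions 32, 99, 122, 156.
Jba59II cuts after the first base of each site, so after positions 32, 99, 122, 156.
Circular molecule, 4 cuts → 4 fragments:
  33–99 → 67 bp
  100–122 → 23 bp
  123–156 → 34 bp
  157–178 then 1–32 → 22 + 32 = 54 bp
Sorted largest to smallest: 67, 54, 34, 23 bp.

67, 54, 34, 23 bp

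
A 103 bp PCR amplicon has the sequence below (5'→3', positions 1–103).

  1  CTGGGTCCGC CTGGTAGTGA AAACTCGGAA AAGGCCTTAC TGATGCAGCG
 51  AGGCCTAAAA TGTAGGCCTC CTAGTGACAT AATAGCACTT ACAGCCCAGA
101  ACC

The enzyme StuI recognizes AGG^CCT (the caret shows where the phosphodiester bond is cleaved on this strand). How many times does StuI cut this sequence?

AGGCCT occurs starting at positions 32, 51, 64.
StuI cuts at 3 sites.

3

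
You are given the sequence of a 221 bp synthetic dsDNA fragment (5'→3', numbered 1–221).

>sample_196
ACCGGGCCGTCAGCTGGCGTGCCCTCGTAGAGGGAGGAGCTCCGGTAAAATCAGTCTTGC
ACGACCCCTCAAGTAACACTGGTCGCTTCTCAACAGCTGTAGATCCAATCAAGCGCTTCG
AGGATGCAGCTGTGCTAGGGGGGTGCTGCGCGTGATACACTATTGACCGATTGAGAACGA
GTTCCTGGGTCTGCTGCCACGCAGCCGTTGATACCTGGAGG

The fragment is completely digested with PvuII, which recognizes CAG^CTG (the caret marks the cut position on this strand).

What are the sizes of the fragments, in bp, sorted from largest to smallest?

PvuII sites (CAGCTG) start at positions 11, 94, 127.
PvuII cuts after base 3 of each site, so after positions 13, 96, 129.
Linear molecule, 3 cuts → 4 fragments:
  1–13 → 13 bp
  14–96 → 83 bp
  97–129 → 33 bp
  130–221 → 92 bp
Sorted largest to smallest: 92, 83, 33, 13 bp.

92, 83, 33, 13 bp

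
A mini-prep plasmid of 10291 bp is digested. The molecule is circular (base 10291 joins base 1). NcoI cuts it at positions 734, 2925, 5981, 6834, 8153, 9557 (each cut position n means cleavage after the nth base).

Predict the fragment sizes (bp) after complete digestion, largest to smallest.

Circular molecule, 6 cuts → 6 fragments:
  2925 − 734 = 2191 bp
  5981 − 2925 = 3056 bp
  6834 − 5981 = 853 bp
  8153 − 6834 = 1319 bp
  9557 − 8153 = 1404 bp
  wrap: 10291 − 9557 + 734 = 1468 bp
Sorted largest to smallest: 3056, 2191, 1468, 1404, 1319, 853 bp.

3056, 2191, 1468, 1404, 1319, 853 bp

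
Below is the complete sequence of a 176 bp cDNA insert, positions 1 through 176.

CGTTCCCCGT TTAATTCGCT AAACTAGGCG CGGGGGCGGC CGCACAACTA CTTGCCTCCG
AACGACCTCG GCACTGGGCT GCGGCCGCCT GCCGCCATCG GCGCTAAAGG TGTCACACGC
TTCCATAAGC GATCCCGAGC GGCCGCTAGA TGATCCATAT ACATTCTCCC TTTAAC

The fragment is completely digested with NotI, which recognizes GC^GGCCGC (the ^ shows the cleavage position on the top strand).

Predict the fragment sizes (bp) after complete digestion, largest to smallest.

NotI sites (GCGGCCGC) start at positions 36, 81, 139.
NotI cuts after base 2 of each site, so after positions 37, 82, 140.
Linear molecule, 3 cuts → 4 fragments:
  1–37 → 37 bp
  38–82 → 45 bp
  83–140 → 58 bp
  141–176 → 36 bp
Sorted largest to smallest: 58, 45, 37, 36 bp.

58, 45, 37, 36 bp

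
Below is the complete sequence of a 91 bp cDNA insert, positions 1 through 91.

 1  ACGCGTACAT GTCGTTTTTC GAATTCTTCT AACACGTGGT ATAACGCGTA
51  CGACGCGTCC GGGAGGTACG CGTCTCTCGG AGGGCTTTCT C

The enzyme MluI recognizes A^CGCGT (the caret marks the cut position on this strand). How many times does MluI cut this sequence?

4

ACGCGT occurs starting at positions 1, 44, 53, 68.
MluI cuts at 4 sites.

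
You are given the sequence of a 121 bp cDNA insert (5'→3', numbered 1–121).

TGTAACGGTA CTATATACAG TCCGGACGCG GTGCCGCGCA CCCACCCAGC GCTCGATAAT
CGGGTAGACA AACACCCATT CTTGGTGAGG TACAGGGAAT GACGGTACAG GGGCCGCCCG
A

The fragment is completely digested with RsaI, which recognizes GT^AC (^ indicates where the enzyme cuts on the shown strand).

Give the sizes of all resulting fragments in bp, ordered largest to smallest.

RsaI sites (GTAC) start at positions 8, 90, 105.
RsaI cuts after base 2 of each site, so after positions 9, 91, 106.
Linear molecule, 3 cuts → 4 fragments:
  1–9 → 9 bp
  10–91 → 82 bp
  92–106 → 15 bp
  107–121 → 15 bp
Sorted largest to smallest: 82, 15, 15, 9 bp.

82, 15, 15, 9 bp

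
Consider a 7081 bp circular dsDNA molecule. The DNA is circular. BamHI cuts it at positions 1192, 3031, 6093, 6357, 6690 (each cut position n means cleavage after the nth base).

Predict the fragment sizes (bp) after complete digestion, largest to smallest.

3062, 1839, 1583, 333, 264 bp

Circular molecule, 5 cuts → 5 fragments:
  3031 − 1192 = 1839 bp
  6093 − 3031 = 3062 bp
  6357 − 6093 = 264 bp
  6690 − 6357 = 333 bp
  wrap: 7081 − 6690 + 1192 = 1583 bp
Sorted largest to smallest: 3062, 1839, 1583, 333, 264 bp.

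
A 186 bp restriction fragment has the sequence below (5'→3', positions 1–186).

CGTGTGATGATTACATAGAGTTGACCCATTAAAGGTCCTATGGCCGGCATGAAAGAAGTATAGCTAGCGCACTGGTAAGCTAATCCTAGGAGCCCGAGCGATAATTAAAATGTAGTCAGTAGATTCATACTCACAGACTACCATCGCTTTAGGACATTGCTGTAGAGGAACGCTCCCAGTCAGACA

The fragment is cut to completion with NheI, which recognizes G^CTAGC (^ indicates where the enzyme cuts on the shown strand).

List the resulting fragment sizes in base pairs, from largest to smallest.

The NheI site (GCTAGC) starts at position 63.
NheI cuts after the first base of each site, so after position 63.
Linear molecule, 1 cut → 2 fragments:
  1–63 → 63 bp
  64–186 → 123 bp
Sorted largest to smallest: 123, 63 bp.

123, 63 bp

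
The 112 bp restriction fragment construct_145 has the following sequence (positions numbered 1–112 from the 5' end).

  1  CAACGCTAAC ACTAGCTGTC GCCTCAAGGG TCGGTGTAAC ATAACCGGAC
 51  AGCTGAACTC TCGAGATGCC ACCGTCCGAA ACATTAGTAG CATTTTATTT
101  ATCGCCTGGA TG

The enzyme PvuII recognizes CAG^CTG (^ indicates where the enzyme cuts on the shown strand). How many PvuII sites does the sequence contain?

1

CAGCTG occurs starting at position 50.
PvuII cuts at 1 site.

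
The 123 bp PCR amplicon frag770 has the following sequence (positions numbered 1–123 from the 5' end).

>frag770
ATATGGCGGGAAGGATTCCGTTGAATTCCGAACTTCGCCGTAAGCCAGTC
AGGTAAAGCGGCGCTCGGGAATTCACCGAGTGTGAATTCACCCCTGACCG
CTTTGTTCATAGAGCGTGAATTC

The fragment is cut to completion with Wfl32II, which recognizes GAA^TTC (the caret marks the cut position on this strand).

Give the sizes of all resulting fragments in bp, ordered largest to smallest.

Wfl32II sites (GAATTC) start at positions 23, 69, 84, 118.
Wfl32II cuts after base 3 of each site, so after positions 25, 71, 86, 120.
Linear molecule, 4 cuts → 5 fragments:
  1–25 → 25 bp
  26–71 → 46 bp
  72–86 → 15 bp
  87–120 → 34 bp
  121–123 → 3 bp
Sorted largest to smallest: 46, 34, 25, 15, 3 bp.

46, 34, 25, 15, 3 bp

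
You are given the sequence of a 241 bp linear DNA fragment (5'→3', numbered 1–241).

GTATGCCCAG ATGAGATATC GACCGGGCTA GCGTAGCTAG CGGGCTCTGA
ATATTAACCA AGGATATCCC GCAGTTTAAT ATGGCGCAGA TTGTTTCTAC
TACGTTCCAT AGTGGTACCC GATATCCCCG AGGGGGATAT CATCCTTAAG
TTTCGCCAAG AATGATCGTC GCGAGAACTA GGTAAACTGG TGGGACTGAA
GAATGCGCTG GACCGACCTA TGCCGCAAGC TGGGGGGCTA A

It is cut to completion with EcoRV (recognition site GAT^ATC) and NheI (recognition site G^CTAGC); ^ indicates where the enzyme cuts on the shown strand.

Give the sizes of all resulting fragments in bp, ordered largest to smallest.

EcoRV sites (GATATC) start at positions 15, 63, 121, 136.
EcoRV cuts after base 3 of each site, so after positions 17, 65, 123, 138.
NheI sites (GCTAGC) start at positions 27, 36.
NheI cuts after the first base of each site, so after positions 27, 36.
Combined cut positions: 17, 27, 36, 65, 123, 138.
Linear molecule, 6 cuts → 7 fragments:
  1–17 → 17 bp
  18–27 → 10 bp
  28–36 → 9 bp
  37–65 → 29 bp
  66–123 → 58 bp
  124–138 → 15 bp
  139–241 → 103 bp
Sorted largest to smallest: 103, 58, 29, 17, 15, 10, 9 bp.

103, 58, 29, 17, 15, 10, 9 bp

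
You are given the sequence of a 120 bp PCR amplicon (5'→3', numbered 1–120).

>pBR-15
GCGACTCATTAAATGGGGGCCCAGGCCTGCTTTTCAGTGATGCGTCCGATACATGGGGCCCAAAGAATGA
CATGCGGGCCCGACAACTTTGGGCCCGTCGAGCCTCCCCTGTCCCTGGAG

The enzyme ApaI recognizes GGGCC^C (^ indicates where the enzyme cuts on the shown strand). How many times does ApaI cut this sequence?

4

GGGCCC occurs starting at positions 17, 56, 76, 91.
ApaI cuts at 4 sites.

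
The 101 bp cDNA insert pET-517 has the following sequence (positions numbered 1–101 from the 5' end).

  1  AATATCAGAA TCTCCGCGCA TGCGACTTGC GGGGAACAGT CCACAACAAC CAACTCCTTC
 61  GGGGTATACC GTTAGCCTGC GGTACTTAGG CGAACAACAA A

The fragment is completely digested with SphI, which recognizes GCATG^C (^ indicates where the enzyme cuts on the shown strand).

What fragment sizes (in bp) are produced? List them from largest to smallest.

79, 22 bp

The SphI site (GCATGC) starts at position 18.
SphI cuts after base 5 of each site (before the last base), so after position 22.
Linear molecule, 1 cut → 2 fragments:
  1–22 → 22 bp
  23–101 → 79 bp
Sorted largest to smallest: 79, 22 bp.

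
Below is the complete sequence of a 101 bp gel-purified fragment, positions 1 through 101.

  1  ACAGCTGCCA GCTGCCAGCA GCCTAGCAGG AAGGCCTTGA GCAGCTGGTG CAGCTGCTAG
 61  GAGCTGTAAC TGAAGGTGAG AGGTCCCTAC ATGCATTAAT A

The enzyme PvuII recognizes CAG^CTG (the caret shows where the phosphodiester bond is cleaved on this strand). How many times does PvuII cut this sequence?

4

CAGCTG occurs starting at positions 2, 9, 42, 51.
PvuII cuts at 4 sites.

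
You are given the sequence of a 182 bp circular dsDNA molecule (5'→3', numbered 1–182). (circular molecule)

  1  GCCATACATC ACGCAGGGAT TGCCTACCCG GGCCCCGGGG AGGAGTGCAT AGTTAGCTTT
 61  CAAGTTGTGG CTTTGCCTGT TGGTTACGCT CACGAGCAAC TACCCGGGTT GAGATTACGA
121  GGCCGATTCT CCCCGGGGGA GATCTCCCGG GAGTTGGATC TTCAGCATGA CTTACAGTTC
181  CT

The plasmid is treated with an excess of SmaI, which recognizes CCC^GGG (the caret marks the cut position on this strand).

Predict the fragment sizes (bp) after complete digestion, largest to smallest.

69, 63, 29, 14, 7 bp

SmaI sites (CCCGGG) start at positions 27, 34, 103, 132, 146.
SmaI cuts after base 3 of each site, so after positions 29, 36, 105, 134, 148.
Circular molecule, 5 cuts → 5 fragments:
  30–36 → 7 bp
  37–105 → 69 bp
  106–134 → 29 bp
  135–148 → 14 bp
  149–182 then 1–29 → 34 + 29 = 63 bp
Sorted largest to smallest: 69, 63, 29, 14, 7 bp.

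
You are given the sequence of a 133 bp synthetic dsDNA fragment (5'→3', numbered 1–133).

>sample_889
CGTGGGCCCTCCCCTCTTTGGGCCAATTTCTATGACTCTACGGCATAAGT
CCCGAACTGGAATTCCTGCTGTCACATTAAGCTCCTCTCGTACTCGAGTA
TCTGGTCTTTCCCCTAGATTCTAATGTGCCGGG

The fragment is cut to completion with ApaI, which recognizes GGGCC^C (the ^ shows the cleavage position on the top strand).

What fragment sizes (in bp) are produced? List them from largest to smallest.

The ApaI site (GGGCCC) starts at position 4.
ApaI cuts after base 5 of each site (before the last base), so after position 8.
Linear molecule, 1 cut → 2 fragments:
  1–8 → 8 bp
  9–133 → 125 bp
Sorted largest to smallest: 125, 8 bp.

125, 8 bp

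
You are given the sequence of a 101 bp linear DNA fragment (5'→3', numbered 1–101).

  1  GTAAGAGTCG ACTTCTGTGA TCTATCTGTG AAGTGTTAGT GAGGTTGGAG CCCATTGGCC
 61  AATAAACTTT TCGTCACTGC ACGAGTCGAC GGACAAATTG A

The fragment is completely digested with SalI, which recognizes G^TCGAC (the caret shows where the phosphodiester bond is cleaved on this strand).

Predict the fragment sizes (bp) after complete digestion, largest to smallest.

78, 16, 7 bp

SalI sites (GTCGAC) start at positions 7, 85.
SalI cuts after the first base of each site, so after positions 7, 85.
Linear molecule, 2 cuts → 3 fragments:
  1–7 → 7 bp
  8–85 → 78 bp
  86–101 → 16 bp
Sorted largest to smallest: 78, 16, 7 bp.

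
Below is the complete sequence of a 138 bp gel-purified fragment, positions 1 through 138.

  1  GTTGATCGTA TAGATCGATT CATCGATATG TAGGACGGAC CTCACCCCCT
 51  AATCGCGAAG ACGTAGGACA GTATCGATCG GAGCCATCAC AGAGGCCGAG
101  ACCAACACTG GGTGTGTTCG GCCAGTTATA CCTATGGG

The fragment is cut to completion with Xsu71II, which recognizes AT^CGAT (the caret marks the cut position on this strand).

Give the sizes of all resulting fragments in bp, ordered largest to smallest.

64, 51, 15, 8 bp

Xsu71II sites (ATCGAT) start at positions 14, 22, 73.
Xsu71II cuts after base 2 of each site, so after positions 15, 23, 74.
Linear molecule, 3 cuts → 4 fragments:
  1–15 → 15 bp
  16–23 → 8 bp
  24–74 → 51 bp
  75–138 → 64 bp
Sorted largest to smallest: 64, 51, 15, 8 bp.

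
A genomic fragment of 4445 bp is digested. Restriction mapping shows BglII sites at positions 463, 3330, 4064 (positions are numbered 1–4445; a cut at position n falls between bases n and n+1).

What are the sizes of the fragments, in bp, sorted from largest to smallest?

Linear molecule, 3 cuts → 4 fragments:
  463 − 0 = 463 bp
  3330 − 463 = 2867 bp
  4064 − 3330 = 734 bp
  4445 − 4064 = 381 bp
Sorted largest to smallest: 2867, 734, 463, 381 bp.

2867, 734, 463, 381 bp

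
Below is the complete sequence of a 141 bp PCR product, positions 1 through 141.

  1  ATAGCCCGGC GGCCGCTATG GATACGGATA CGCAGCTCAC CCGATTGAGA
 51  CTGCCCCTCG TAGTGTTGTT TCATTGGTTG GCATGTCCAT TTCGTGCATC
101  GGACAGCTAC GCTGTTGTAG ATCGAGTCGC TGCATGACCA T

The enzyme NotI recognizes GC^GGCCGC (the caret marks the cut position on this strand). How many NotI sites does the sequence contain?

1

GCGGCCGC occurs starting at position 9.
NotI cuts at 1 site.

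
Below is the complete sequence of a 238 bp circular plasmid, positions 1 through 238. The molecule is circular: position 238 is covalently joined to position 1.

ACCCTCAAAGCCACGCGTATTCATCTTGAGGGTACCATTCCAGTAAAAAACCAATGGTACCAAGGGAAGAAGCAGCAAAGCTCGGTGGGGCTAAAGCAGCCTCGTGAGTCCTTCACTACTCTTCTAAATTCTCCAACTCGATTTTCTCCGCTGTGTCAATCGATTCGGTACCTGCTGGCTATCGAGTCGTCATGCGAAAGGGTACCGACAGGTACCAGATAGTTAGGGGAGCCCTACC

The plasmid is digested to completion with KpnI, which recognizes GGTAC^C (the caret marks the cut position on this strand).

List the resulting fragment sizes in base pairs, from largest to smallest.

KpnI sites (GGTACC) start at positions 31, 56, 167, 201, 211.
KpnI cuts after base 5 of each site (before the last base), so after positions 35, 60, 171, 205, 215.
Circular molecule, 5 cuts → 5 fragments:
  36–60 → 25 bp
  61–171 → 111 bp
  172–205 → 34 bp
  206–215 → 10 bp
  216–238 then 1–35 → 23 + 35 = 58 bp
Sorted largest to smallest: 111, 58, 34, 25, 10 bp.

111, 58, 34, 25, 10 bp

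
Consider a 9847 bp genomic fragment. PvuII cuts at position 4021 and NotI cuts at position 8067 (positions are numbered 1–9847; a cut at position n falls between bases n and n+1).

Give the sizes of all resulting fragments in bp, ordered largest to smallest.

4046, 4021, 1780 bp

Combined cut positions (sorted): 4021, 8067.
Linear molecule, 2 cuts → 3 fragments:
  4021 − 0 = 4021 bp
  8067 − 4021 = 4046 bp
  9847 − 8067 = 1780 bp
Sorted largest to smallest: 4046, 4021, 1780 bp.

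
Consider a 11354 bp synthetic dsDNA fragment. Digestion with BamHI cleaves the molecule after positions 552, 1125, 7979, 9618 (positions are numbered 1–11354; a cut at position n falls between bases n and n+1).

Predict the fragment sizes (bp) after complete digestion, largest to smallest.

Linear molecule, 4 cuts → 5 fragments:
  552 − 0 = 552 bp
  1125 − 552 = 573 bp
  7979 − 1125 = 6854 bp
  9618 − 7979 = 1639 bp
  11354 − 9618 = 1736 bp
Sorted largest to smallest: 6854, 1736, 1639, 573, 552 bp.

6854, 1736, 1639, 573, 552 bp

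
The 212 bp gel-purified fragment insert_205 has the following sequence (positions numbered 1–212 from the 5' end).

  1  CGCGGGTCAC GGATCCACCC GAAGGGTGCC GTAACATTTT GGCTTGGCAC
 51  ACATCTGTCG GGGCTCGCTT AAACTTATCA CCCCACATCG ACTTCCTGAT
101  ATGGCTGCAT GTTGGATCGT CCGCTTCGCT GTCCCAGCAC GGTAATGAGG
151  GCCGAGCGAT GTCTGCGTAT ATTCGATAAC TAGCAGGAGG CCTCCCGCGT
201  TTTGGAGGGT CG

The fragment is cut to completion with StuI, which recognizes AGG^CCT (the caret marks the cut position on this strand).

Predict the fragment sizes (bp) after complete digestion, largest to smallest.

190, 22 bp

The StuI site (AGGCCT) starts at position 188.
StuI cuts after base 3 of each site, so after position 190.
Linear molecule, 1 cut → 2 fragments:
  1–190 → 190 bp
  191–212 → 22 bp
Sorted largest to smallest: 190, 22 bp.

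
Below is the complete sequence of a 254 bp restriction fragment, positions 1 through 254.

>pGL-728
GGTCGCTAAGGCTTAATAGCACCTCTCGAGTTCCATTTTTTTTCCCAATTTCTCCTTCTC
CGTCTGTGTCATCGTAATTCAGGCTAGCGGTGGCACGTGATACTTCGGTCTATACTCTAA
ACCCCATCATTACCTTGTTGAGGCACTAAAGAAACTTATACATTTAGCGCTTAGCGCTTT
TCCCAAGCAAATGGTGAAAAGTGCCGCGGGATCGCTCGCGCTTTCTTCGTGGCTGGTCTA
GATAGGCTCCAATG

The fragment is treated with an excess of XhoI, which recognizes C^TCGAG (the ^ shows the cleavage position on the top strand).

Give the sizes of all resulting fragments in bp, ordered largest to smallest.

The XhoI site (CTCGAG) starts at position 25.
XhoI cuts after the first base of each site, so after position 25.
Linear molecule, 1 cut → 2 fragments:
  1–25 → 25 bp
  26–254 → 229 bp
Sorted largest to smallest: 229, 25 bp.

229, 25 bp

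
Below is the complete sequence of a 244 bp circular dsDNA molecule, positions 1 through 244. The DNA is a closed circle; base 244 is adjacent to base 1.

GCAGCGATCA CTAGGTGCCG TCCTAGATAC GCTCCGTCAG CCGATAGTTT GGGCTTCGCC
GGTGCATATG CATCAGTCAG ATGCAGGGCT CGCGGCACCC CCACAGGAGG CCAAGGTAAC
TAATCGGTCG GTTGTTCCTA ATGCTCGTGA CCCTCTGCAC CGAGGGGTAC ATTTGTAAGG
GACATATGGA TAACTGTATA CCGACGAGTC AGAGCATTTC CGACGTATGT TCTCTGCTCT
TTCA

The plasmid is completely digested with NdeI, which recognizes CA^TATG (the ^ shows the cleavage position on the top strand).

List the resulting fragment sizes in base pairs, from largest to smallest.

NdeI sites (CATATG) start at positions 65, 183.
NdeI cuts after base 2 of each site, so after positions 66, 184.
Circular molecule, 2 cuts → 2 fragments:
  67–184 → 118 bp
  185–244 then 1–66 → 60 + 66 = 126 bp
Sorted largest to smallest: 126, 118 bp.

126, 118 bp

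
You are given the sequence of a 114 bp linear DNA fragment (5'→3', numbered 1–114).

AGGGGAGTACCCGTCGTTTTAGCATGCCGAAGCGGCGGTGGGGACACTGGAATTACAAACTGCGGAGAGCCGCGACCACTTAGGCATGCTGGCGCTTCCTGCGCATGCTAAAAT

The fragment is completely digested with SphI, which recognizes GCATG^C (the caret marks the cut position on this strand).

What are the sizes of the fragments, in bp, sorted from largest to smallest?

SphI sites (GCATGC) start at positions 22, 84, 103.
SphI cuts after base 5 of each site (before the last base), so after positions 26, 88, 107.
Linear molecule, 3 cuts → 4 fragments:
  1–26 → 26 bp
  27–88 → 62 bp
  89–107 → 19 bp
  108–114 → 7 bp
Sorted largest to smallest: 62, 26, 19, 7 bp.

62, 26, 19, 7 bp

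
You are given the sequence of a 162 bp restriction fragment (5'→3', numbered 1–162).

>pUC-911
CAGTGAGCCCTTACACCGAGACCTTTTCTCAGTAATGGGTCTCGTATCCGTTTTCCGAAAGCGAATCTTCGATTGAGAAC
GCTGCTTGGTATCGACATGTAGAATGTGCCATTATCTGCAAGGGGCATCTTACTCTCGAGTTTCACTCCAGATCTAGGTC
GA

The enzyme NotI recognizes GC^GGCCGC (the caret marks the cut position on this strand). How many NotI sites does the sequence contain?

No occurrence of GCGGCCGC is present in the sequence.
NotI does not cut: 0 sites.

0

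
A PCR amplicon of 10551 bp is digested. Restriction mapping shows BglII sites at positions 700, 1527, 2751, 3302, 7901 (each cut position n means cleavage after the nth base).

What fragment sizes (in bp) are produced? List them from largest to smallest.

Linear molecule, 5 cuts → 6 fragments:
  700 − 0 = 700 bp
  1527 − 700 = 827 bp
  2751 − 1527 = 1224 bp
  3302 − 2751 = 551 bp
  7901 − 3302 = 4599 bp
  10551 − 7901 = 2650 bp
Sorted largest to smallest: 4599, 2650, 1224, 827, 700, 551 bp.

4599, 2650, 1224, 827, 700, 551 bp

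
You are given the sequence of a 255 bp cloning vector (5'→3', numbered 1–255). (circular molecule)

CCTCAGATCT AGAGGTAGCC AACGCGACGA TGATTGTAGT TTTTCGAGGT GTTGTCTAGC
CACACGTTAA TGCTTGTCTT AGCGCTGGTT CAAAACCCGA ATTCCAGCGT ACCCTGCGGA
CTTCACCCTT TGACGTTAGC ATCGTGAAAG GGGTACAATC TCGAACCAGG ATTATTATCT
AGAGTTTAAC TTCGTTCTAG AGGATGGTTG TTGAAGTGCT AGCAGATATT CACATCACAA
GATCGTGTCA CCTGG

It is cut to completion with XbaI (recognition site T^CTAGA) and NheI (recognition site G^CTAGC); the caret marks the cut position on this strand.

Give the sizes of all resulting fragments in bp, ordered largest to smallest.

170, 45, 22, 18 bp

XbaI sites (TCTAGA) start at positions 8, 178, 196.
XbaI cuts after the first base of each site, so after positions 8, 178, 196.
The NheI site (GCTAGC) starts at position 218.
NheI cuts after the first base of each site, so after position 218.
Combined cut positions: 8, 178, 196, 218.
Circular molecule, 4 cuts → 4 fragments:
  9–178 → 170 bp
  179–196 → 18 bp
  197–218 → 22 bp
  219–255 then 1–8 → 37 + 8 = 45 bp
Sorted largest to smallest: 170, 45, 22, 18 bp.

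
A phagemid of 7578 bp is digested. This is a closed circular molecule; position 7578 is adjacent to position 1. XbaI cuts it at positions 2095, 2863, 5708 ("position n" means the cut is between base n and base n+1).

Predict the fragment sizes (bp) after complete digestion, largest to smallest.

3965, 2845, 768 bp

Circular molecule, 3 cuts → 3 fragments:
  2863 − 2095 = 768 bp
  5708 − 2863 = 2845 bp
  wrap: 7578 − 5708 + 2095 = 3965 bp
Sorted largest to smallest: 3965, 2845, 768 bp.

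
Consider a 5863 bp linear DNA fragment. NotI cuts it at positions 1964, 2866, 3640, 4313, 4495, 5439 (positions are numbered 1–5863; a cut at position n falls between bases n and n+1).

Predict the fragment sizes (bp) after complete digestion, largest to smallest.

Linear molecule, 6 cuts → 7 fragments:
  1964 − 0 = 1964 bp
  2866 − 1964 = 902 bp
  3640 − 2866 = 774 bp
  4313 − 3640 = 673 bp
  4495 − 4313 = 182 bp
  5439 − 4495 = 944 bp
  5863 − 5439 = 424 bp
Sorted largest to smallest: 1964, 944, 902, 774, 673, 424, 182 bp.

1964, 944, 902, 774, 673, 424, 182 bp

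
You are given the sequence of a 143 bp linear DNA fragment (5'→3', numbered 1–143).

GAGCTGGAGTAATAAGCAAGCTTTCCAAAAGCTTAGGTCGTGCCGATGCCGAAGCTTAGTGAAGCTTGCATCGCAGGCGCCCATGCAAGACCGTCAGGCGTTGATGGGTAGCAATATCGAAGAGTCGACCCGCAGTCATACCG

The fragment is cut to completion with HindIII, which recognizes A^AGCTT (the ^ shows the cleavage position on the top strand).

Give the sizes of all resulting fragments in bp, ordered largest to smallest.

HindIII sites (AAGCTT) start at positions 18, 29, 52, 62.
HindIII cuts after the first base of each site, so after positions 18, 29, 52, 62.
Linear molecule, 4 cuts → 5 fragments:
  1–18 → 18 bp
  19–29 → 11 bp
  30–52 → 23 bp
  53–62 → 10 bp
  63–143 → 81 bp
Sorted largest to smallest: 81, 23, 18, 11, 10 bp.

81, 23, 18, 11, 10 bp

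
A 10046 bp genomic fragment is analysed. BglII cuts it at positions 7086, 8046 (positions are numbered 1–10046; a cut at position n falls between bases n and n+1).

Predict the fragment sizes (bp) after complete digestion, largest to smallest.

Linear molecule, 2 cuts → 3 fragments:
  7086 − 0 = 7086 bp
  8046 − 7086 = 960 bp
  10046 − 8046 = 2000 bp
Sorted largest to smallest: 7086, 2000, 960 bp.

7086, 2000, 960 bp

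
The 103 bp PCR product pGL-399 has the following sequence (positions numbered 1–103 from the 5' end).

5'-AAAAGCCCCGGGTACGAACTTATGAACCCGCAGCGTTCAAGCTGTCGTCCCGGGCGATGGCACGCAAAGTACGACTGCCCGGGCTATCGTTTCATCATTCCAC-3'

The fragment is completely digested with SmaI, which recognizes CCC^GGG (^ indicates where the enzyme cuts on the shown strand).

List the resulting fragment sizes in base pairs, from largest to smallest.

42, 29, 23, 9 bp

SmaI sites (CCCGGG) start at positions 7, 49, 78.
SmaI cuts after base 3 of each site, so after positions 9, 51, 80.
Linear molecule, 3 cuts → 4 fragments:
  1–9 → 9 bp
  10–51 → 42 bp
  52–80 → 29 bp
  81–103 → 23 bp
Sorted largest to smallest: 42, 29, 23, 9 bp.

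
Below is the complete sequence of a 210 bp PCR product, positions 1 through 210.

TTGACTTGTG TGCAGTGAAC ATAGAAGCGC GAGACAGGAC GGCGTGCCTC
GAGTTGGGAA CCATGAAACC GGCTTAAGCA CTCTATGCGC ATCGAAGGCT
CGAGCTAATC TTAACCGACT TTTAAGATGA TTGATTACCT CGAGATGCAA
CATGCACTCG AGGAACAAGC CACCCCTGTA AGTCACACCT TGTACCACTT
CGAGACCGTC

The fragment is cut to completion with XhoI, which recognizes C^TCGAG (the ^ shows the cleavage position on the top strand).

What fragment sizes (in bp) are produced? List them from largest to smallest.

XhoI sites (CTCGAG) start at positions 48, 99, 139, 157.
XhoI cuts after the first base of each site, so after positions 48, 99, 139, 157.
Linear molecule, 4 cuts → 5 fragments:
  1–48 → 48 bp
  49–99 → 51 bp
  100–139 → 40 bp
  140–157 → 18 bp
  158–210 → 53 bp
Sorted largest to smallest: 53, 51, 48, 40, 18 bp.

53, 51, 48, 40, 18 bp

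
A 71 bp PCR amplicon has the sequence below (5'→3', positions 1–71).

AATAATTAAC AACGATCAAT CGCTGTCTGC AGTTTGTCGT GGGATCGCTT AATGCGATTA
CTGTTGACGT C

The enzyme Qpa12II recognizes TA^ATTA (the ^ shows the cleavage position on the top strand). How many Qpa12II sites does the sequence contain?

1

TAATTA occurs starting at position 3.
Qpa12II cuts at 1 site.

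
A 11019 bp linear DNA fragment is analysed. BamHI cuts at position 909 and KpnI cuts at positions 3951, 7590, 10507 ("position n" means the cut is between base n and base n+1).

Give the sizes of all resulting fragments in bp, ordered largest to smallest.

Combined cut positions (sorted): 909, 3951, 7590, 10507.
Linear molecule, 4 cuts → 5 fragments:
  909 − 0 = 909 bp
  3951 − 909 = 3042 bp
  7590 − 3951 = 3639 bp
  10507 − 7590 = 2917 bp
  11019 − 10507 = 512 bp
Sorted largest to smallest: 3639, 3042, 2917, 909, 512 bp.

3639, 3042, 2917, 909, 512 bp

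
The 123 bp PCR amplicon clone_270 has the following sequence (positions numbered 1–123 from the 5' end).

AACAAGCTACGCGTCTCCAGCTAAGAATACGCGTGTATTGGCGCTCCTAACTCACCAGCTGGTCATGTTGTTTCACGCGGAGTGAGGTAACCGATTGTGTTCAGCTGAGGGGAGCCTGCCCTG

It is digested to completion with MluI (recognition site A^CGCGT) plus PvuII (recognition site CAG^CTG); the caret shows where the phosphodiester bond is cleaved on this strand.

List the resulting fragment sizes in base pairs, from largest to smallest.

MluI sites (ACGCGT) start at positions 9, 29.
MluI cuts after the first base of each site, so after positions 9, 29.
PvuII sites (CAGCTG) start at positions 56, 102.
PvuII cuts after base 3 of each site, so after positions 58, 104.
Combined cut positions: 9, 29, 58, 104.
Linear molecule, 4 cuts → 5 fragments:
  1–9 → 9 bp
  10–29 → 20 bp
  30–58 → 29 bp
  59–104 → 46 bp
  105–123 → 19 bp
Sorted largest to smallest: 46, 29, 20, 19, 9 bp.

46, 29, 20, 19, 9 bp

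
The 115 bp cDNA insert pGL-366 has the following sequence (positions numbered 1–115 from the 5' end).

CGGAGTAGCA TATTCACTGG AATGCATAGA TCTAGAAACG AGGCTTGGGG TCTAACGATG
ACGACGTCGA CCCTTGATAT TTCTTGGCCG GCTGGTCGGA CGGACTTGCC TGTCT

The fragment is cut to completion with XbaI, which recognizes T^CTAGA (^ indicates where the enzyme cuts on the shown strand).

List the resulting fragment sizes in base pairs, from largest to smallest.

84, 31 bp

The XbaI site (TCTAGA) starts at position 31.
XbaI cuts after the first base of each site, so after position 31.
Linear molecule, 1 cut → 2 fragments:
  1–31 → 31 bp
  32–115 → 84 bp
Sorted largest to smallest: 84, 31 bp.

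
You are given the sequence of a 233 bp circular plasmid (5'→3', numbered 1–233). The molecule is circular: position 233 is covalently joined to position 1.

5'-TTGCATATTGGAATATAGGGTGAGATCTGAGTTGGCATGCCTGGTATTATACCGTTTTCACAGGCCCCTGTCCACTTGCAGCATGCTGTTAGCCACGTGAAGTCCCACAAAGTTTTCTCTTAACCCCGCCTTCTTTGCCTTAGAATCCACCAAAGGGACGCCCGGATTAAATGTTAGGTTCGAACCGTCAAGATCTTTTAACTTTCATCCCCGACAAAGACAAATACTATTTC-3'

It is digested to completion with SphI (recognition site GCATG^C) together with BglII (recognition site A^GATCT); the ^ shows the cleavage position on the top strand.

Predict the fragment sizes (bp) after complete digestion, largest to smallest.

106, 65, 46, 16 bp

SphI sites (GCATGC) start at positions 35, 81.
SphI cuts after base 5 of each site (before the last base), so after positions 39, 85.
BglII sites (AGATCT) start at positions 23, 191.
BglII cuts after the first base of each site, so after positions 23, 191.
Combined cut positions: 23, 39, 85, 191.
Circular molecule, 4 cuts → 4 fragments:
  24–39 → 16 bp
  40–85 → 46 bp
  86–191 → 106 bp
  192–233 then 1–23 → 42 + 23 = 65 bp
Sorted largest to smallest: 106, 65, 46, 16 bp.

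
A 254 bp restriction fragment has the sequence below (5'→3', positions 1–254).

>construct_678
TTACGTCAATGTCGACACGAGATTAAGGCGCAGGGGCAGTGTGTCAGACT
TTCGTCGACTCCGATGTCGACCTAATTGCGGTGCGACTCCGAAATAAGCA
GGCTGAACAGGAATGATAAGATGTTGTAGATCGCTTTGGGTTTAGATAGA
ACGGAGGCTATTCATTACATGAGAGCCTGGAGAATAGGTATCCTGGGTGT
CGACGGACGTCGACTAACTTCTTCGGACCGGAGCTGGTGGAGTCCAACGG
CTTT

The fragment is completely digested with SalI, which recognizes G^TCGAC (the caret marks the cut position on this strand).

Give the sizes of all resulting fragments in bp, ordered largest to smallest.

SalI sites (GTCGAC) start at positions 11, 54, 66, 199, 209.
SalI cuts after the first base of each site, so after positions 11, 54, 66, 199, 209.
Linear molecule, 5 cuts → 6 fragments:
  1–11 → 11 bp
  12–54 → 43 bp
  55–66 → 12 bp
  67–199 → 133 bp
  200–209 → 10 bp
  210–254 → 45 bp
Sorted largest to smallest: 133, 45, 43, 12, 11, 10 bp.

133, 45, 43, 12, 11, 10 bp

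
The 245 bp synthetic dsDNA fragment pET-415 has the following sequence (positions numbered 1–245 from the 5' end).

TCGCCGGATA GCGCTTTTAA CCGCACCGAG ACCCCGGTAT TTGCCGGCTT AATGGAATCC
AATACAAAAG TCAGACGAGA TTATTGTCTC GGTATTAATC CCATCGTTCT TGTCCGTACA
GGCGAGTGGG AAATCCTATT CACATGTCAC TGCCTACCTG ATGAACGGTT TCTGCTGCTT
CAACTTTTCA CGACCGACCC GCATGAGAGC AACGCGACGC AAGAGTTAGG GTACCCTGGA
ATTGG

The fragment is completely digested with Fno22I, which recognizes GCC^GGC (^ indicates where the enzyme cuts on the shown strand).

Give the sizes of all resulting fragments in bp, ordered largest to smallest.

The Fno22I site (GCCGGC) starts at position 43.
Fno22I cuts after base 3 of each site, so after position 45.
Linear molecule, 1 cut → 2 fragments:
  1–45 → 45 bp
  46–245 → 200 bp
Sorted largest to smallest: 200, 45 bp.

200, 45 bp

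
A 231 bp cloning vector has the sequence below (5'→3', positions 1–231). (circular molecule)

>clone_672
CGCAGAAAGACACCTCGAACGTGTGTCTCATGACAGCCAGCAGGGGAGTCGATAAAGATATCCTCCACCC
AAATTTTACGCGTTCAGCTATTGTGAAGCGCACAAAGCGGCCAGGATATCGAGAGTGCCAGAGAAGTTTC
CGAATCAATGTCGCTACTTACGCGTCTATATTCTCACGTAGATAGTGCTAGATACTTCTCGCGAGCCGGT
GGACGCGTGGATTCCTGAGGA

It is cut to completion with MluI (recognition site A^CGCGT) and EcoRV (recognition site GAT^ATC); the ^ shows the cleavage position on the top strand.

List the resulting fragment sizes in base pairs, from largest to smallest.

MluI sites (ACGCGT) start at positions 78, 160, 213.
MluI cuts after the first base of each site, so after positions 78, 160, 213.
EcoRV sites (GATATC) start at positions 57, 115.
EcoRV cuts after base 3 of each site, so after positions 59, 117.
Combined cut positions: 59, 78, 117, 160, 213.
Circular molecule, 5 cuts → 5 fragments:
  60–78 → 19 bp
  79–117 → 39 bp
  118–160 → 43 bp
  161–213 → 53 bp
  214–231 then 1–59 → 18 + 59 = 77 bp
Sorted largest to smallest: 77, 53, 43, 39, 19 bp.

77, 53, 43, 39, 19 bp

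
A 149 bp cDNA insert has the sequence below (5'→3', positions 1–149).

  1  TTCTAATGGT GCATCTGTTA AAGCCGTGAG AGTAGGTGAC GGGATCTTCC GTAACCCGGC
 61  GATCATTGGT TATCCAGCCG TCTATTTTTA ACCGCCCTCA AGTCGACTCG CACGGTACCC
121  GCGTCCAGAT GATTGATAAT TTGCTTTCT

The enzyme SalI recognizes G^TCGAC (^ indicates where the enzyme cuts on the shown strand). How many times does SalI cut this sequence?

GTCGAC occurs starting at position 102.
SalI cuts at 1 site.

1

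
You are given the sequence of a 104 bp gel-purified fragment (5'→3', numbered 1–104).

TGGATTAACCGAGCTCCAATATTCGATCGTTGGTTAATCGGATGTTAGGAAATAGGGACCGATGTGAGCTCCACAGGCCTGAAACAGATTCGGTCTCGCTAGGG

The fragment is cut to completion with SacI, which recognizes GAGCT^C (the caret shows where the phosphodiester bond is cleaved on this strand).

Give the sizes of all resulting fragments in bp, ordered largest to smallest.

55, 34, 15 bp

SacI sites (GAGCTC) start at positions 11, 66.
SacI cuts after base 5 of each site (before the last base), so after positions 15, 70.
Linear molecule, 2 cuts → 3 fragments:
  1–15 → 15 bp
  16–70 → 55 bp
  71–104 → 34 bp
Sorted largest to smallest: 55, 34, 15 bp.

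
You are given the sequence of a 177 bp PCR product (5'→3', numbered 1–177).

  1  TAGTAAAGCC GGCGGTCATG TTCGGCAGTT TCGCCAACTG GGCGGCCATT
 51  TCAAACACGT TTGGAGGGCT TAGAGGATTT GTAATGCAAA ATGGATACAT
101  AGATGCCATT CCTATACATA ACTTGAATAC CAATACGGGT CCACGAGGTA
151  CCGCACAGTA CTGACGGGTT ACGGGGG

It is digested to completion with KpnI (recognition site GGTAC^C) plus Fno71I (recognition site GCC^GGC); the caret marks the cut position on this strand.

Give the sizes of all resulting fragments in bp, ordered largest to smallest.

141, 26, 10 bp

The KpnI site (GGTACC) starts at position 147.
KpnI cuts after base 5 of each site (before the last base), so after position 151.
The Fno71I site (GCCGGC) starts at position 8.
Fno71I cuts after base 3 of each site, so after position 10.
Combined cut positions: 10, 151.
Linear molecule, 2 cuts → 3 fragments:
  1–10 → 10 bp
  11–151 → 141 bp
  152–177 → 26 bp
Sorted largest to smallest: 141, 26, 10 bp.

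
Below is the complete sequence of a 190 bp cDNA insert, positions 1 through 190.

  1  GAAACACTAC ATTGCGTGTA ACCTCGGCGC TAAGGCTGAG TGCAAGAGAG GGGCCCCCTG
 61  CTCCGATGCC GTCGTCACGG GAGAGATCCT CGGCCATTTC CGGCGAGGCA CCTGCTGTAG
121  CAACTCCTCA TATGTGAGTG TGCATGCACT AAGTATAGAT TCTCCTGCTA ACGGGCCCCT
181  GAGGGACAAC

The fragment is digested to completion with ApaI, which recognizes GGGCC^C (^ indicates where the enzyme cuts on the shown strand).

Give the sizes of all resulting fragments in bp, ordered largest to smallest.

122, 55, 13 bp

ApaI sites (GGGCCC) start at positions 51, 173.
ApaI cuts after base 5 of each site (before the last base), so after positions 55, 177.
Linear molecule, 2 cuts → 3 fragments:
  1–55 → 55 bp
  56–177 → 122 bp
  178–190 → 13 bp
Sorted largest to smallest: 122, 55, 13 bp.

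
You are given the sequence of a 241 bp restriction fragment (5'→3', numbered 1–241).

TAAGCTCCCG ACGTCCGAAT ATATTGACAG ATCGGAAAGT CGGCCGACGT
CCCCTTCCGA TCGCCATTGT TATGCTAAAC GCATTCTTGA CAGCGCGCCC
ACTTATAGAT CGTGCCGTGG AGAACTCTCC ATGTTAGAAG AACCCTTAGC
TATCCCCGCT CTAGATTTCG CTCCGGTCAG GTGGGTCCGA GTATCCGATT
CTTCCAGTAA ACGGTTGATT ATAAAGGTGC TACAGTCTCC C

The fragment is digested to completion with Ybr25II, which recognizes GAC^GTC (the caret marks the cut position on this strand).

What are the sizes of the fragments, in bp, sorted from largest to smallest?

Ybr25II sites (GACGTC) start at positions 10, 46.
Ybr25II cuts after base 3 of each site, so after positions 12, 48.
Linear molecule, 2 cuts → 3 fragments:
  1–12 → 12 bp
  13–48 → 36 bp
  49–241 → 193 bp
Sorted largest to smallest: 193, 36, 12 bp.

193, 36, 12 bp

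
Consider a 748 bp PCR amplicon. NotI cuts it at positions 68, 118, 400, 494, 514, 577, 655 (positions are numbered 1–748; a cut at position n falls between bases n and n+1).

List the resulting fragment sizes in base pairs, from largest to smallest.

Linear molecule, 7 cuts → 8 fragments:
  68 − 0 = 68 bp
  118 − 68 = 50 bp
  400 − 118 = 282 bp
  494 − 400 = 94 bp
  514 − 494 = 20 bp
  577 − 514 = 63 bp
  655 − 577 = 78 bp
  748 − 655 = 93 bp
Sorted largest to smallest: 282, 94, 93, 78, 68, 63, 50, 20 bp.

282, 94, 93, 78, 68, 63, 50, 20 bp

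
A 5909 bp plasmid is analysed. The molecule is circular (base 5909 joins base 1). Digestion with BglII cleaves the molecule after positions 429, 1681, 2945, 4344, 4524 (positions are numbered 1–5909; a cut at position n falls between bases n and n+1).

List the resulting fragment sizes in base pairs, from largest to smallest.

1814, 1399, 1264, 1252, 180 bp

Circular molecule, 5 cuts → 5 fragments:
  1681 − 429 = 1252 bp
  2945 − 1681 = 1264 bp
  4344 − 2945 = 1399 bp
  4524 − 4344 = 180 bp
  wrap: 5909 − 4524 + 429 = 1814 bp
Sorted largest to smallest: 1814, 1399, 1264, 1252, 180 bp.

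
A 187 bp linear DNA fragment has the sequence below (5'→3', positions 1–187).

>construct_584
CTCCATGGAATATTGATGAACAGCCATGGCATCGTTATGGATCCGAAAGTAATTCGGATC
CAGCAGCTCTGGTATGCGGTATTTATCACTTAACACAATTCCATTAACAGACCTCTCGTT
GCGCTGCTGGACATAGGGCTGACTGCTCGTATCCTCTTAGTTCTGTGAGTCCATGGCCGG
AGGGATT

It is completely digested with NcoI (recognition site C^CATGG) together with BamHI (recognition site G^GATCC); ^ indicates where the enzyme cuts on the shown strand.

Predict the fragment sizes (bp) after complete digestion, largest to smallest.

NcoI sites (CCATGG) start at positions 3, 24, 171.
NcoI cuts after the first base of each site, so after positions 3, 24, 171.
BamHI sites (GGATCC) start at positions 39, 56.
BamHI cuts after the first base of each site, so after positions 39, 56.
Combined cut positions: 3, 24, 39, 56, 171.
Linear molecule, 5 cuts → 6 fragments:
  1–3 → 3 bp
  4–24 → 21 bp
  25–39 → 15 bp
  40–56 → 17 bp
  57–171 → 115 bp
  172–187 → 16 bp
Sorted largest to smallest: 115, 21, 17, 16, 15, 3 bp.

115, 21, 17, 16, 15, 3 bp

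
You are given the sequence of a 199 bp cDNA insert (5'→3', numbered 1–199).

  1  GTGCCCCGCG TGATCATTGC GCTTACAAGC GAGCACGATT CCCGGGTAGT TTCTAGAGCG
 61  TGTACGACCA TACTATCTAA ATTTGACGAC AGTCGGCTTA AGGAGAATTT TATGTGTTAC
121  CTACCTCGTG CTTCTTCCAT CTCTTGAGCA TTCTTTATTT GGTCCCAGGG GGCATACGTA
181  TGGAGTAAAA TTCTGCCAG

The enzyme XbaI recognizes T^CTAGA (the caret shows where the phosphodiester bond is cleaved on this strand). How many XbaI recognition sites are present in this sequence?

1

TCTAGA occurs starting at position 52.
XbaI cuts at 1 site.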